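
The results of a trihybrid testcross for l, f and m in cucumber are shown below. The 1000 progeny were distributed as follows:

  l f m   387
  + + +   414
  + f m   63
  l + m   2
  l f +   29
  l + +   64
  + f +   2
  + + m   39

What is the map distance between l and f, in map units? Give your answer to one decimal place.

The two most frequent reciprocal classes, l f m and + + +, are the parental types, so the F1 was l f m / + + +.
The two rarest classes, l + m and + f +, are the double crossovers. Comparing them with the parentals, only the f allele has switched, so f is the middle locus and the order is m – f – l.
Crossovers in the f–l interval produce the single-crossover classes + f m and l + + (63 + 64 = 127) plus the double crossovers (4).
RF(f–l) = (127 + 4) / 1000 = 131/1000 = 0.1310 → 13.1 map units.

13.1 map units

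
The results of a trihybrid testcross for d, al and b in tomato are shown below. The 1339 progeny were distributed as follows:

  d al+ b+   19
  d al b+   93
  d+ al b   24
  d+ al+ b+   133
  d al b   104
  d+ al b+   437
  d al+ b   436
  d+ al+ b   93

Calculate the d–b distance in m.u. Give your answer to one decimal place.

17.1 m.u.

The two most frequent reciprocal classes, d al+ b and d+ al b+, are the parental types, so the F1 was d al+ b / d+ al b+.
The two rarest classes, d al+ b+ and d+ al b, are the double crossovers. Comparing them with the parentals, only the b allele has switched, so b is the middle locus and the order is d – b – al.
Crossovers in the d–b interval produce the single-crossover classes d+ al+ b and d al b+ (93 + 93 = 186) plus the double crossovers (43).
RF(d–b) = (186 + 43) / 1339 = 229/1339 = 0.1710 → 17.1 m.u.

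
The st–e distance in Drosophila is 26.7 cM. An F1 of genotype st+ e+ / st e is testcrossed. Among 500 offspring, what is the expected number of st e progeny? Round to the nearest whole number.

A map distance of 26.7 cM corresponds to a recombination frequency of 0.267.
The F1 is st+ e+ / st e, so st e is a parental gamete class with expected frequency (1 − r)/2 = 0.733/2 = 0.3665.
Expected number = 0.3665 × 500 = 183.25 ≈ 183.

183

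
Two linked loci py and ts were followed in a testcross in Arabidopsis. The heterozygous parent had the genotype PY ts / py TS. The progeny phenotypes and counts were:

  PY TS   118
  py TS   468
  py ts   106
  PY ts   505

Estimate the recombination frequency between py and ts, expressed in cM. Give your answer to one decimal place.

The recombinant classes are PY TS and py ts: 118 + 106 = 224.
Recombination frequency = 224/1197 = 0.1871 ≈ 18.7%, i.e. 18.7 cM.

18.7 cM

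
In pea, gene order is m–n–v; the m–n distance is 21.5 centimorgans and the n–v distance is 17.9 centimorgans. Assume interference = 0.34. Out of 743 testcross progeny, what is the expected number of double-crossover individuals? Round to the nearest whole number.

19

Map distances give recombination frequencies of 0.215 and 0.179 for the two intervals.
With interference 0.34 (so coincidence = 0.66), expected double-crossover frequency = 0.215 × 0.179 × 0.66 = 0.02540.
Expected number = 0.02540 × 743 = 18.87 ≈ 19.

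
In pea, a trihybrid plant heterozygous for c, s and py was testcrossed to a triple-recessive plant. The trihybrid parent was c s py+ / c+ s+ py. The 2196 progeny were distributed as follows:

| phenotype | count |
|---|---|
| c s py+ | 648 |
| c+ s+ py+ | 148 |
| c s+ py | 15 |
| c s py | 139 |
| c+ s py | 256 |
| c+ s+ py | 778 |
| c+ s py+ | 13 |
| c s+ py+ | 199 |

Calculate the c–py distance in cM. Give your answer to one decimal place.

14.3 cM

The two rarest classes, c+ s py+ and c s+ py, are the double crossovers. Comparing them with the parentals, only the c allele has switched, so c is the middle locus and the order is s – c – py.
Crossovers in the c–py interval produce the single-crossover classes c s py and c+ s+ py+ (139 + 148 = 287) plus the double crossovers (28).
RF(c–py) = (287 + 28) / 2196 = 315/2196 = 0.1434 → 14.3 cM.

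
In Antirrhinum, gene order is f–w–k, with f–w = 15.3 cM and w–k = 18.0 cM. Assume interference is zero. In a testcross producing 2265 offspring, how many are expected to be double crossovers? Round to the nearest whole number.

Map distances give recombination frequencies of 0.153 and 0.180 for the two intervals.
With no interference, expected double-crossover frequency = 0.153 × 0.180 = 0.02754.
Expected number = 0.02754 × 2265 = 62.38 ≈ 62.

62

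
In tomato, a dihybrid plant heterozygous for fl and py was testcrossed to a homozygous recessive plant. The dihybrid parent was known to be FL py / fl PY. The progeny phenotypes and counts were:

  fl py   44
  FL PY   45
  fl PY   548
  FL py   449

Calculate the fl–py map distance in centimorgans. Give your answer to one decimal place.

8.2 centimorgans

The recombinant classes are FL PY and fl py: 45 + 44 = 89.
Recombination frequency = 89/1086 = 0.0820 ≈ 8.2%, i.e. 8.2 centimorgans.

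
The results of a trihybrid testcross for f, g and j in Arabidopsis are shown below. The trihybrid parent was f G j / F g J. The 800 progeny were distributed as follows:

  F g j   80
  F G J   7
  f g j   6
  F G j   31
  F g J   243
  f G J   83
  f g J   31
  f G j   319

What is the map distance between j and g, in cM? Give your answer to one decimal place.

The two rarest classes, f g j and F G J, are the double crossovers. Comparing them with the parentals, only the g allele has switched, so g is the middle locus and the order is f – g – j.
Crossovers in the g–j interval produce the single-crossover classes f G J and F g j (83 + 80 = 163) plus the double crossovers (13).
RF(g–j) = (163 + 13) / 800 = 176/800 = 0.2200 → 22.0 cM.

22.0 cM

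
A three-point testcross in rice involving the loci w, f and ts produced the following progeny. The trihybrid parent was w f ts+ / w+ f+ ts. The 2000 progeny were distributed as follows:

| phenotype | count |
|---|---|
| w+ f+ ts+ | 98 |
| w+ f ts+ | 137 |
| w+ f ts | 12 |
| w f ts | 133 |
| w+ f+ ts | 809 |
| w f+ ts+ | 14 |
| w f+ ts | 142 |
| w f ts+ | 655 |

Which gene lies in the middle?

The two rarest classes, w f+ ts+ and w+ f ts, are the double crossovers. Comparing them with the parentals, only the f allele has switched, so f is the middle locus and the order is w – f – ts.

f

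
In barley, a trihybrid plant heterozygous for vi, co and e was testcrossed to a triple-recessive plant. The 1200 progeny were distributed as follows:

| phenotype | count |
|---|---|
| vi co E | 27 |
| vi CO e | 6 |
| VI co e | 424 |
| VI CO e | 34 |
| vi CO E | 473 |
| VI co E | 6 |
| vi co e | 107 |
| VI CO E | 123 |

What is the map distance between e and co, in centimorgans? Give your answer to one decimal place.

The two most frequent reciprocal classes, VI co e and vi CO E, are the parental types, so the F1 was VI co e / vi CO E.
The two rarest classes, VI co E and vi CO e, are the double crossovers. Comparing them with the parentals, only the e allele has switched, so e is the middle locus and the order is vi – e – co.
Crossovers in the e–co interval produce the single-crossover classes VI CO e and vi co E (34 + 27 = 61) plus the double crossovers (12).
RF(e–co) = (61 + 12) / 1200 = 73/1200 = 0.0608 → 6.1 centimorgans.

6.1 centimorgans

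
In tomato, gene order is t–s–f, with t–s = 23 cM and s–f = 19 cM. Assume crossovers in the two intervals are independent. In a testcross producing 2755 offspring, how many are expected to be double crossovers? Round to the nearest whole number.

Map distances give recombination frequencies of 0.230 and 0.190 for the two intervals.
With no interference, expected double-crossover frequency = 0.230 × 0.190 = 0.04370.
Expected number = 0.04370 × 2755 = 120.39 ≈ 120.

120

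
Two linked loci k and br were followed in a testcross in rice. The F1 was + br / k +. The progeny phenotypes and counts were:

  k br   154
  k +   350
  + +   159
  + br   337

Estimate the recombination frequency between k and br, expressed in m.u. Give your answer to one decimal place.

The recombinant classes are + + and k br: 159 + 154 = 313.
Recombination frequency = 313/1000 = 0.3130 ≈ 31.3%, i.e. 31.3 m.u.

31.3 m.u.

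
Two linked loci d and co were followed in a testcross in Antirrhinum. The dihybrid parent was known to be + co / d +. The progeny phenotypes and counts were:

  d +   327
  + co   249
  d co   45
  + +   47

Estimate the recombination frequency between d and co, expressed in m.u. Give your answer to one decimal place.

The recombinant classes are + + and d co: 47 + 45 = 92.
Recombination frequency = 92/668 = 0.1377 ≈ 13.8%, i.e. 13.8 m.u.

13.8 m.u.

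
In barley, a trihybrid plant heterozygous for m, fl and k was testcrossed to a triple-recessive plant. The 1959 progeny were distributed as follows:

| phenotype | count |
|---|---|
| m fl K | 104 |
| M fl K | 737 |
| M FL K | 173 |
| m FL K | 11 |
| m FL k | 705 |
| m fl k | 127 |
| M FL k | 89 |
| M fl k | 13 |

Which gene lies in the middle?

k

The two most frequent reciprocal classes, M fl K and m FL k, are the parental types, so the F1 was M fl K / m FL k.
The two rarest classes, M fl k and m FL K, are the double crossovers. Comparing them with the parentals, only the k allele has switched, so k is the middle locus and the order is m – k – fl.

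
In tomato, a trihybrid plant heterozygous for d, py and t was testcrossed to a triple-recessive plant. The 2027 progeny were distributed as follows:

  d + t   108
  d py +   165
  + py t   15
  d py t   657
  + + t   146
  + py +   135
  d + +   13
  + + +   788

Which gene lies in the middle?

d

The two most frequent reciprocal classes, d py t and + + +, are the parental types, so the F1 was d py t / + + +.
The two rarest classes, + py t and d + +, are the double crossovers. Comparing them with the parentals, only the d allele has switched, so d is the middle locus and the order is py – d – t.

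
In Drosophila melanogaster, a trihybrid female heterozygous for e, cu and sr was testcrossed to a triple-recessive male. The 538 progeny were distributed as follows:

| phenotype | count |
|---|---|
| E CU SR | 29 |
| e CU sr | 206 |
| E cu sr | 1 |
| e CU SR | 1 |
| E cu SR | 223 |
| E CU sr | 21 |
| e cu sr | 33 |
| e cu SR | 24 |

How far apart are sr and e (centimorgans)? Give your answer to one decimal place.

8.7 centimorgans

The two most frequent reciprocal classes, e CU sr and E cu SR, are the parental types, so the F1 was e CU sr / E cu SR.
The two rarest classes, e CU SR and E cu sr, are the double crossovers. Comparing them with the parentals, only the sr allele has switched, so sr is the middle locus and the order is e – sr – cu.
Crossovers in the e–sr interval produce the single-crossover classes E CU sr and e cu SR (21 + 24 = 45) plus the double crossovers (2).
RF(e–sr) = (45 + 2) / 538 = 47/538 = 0.0874 → 8.7 centimorgans.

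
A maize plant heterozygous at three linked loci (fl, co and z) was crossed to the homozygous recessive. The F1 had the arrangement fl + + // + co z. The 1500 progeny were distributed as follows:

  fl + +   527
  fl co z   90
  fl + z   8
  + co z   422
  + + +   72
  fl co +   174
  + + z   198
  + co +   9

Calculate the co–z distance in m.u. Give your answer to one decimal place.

The two rarest classes, fl + z and + co +, are the double crossovers. Comparing them with the parentals, only the z allele has switched, so z is the middle locus and the order is co – z – fl.
Crossovers in the co–z interval produce the single-crossover classes fl co + and + + z (174 + 198 = 372) plus the double crossovers (17).
RF(co–z) = (372 + 17) / 1500 = 389/1500 = 0.2593 → 25.9 m.u.

25.9 m.u.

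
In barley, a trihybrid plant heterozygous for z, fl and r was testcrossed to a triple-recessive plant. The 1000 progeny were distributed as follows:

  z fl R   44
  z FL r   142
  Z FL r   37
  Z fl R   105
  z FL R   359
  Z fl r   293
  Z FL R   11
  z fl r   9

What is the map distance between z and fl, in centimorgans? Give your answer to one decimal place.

The two most frequent reciprocal classes, Z fl r and z FL R, are the parental types, so the F1 was Z fl r / z FL R.
The two rarest classes, z fl r and Z FL R, are the double crossovers. Comparing them with the parentals, only the z allele has switched, so z is the middle locus and the order is r – z – fl.
Crossovers in the z–fl interval produce the single-crossover classes Z FL r and z fl R (37 + 44 = 81) plus the double crossovers (20).
RF(z–fl) = (81 + 20) / 1000 = 101/1000 = 0.1010 → 10.1 centimorgans.

10.1 centimorgans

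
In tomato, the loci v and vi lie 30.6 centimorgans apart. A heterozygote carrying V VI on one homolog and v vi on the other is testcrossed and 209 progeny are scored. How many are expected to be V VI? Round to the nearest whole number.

73

A map distance of 30.6 centimorgans corresponds to a recombination frequency of 0.306.
The F1 is V VI / v vi, so V VI is a parental gamete class with expected frequency (1 − r)/2 = 0.694/2 = 0.3470.
Expected number = 0.3470 × 209 = 72.52 ≈ 73.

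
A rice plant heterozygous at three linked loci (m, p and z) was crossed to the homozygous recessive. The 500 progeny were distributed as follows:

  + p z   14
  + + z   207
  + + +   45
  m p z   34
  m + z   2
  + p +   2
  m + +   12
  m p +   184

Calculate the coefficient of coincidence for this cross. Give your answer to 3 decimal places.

The two most frequent reciprocal classes, + + z and m p +, are the parental types, so the F1 was + + z / m p +.
The two rarest classes, m + z and + p +, are the double crossovers. Comparing them with the parentals, only the m allele has switched, so m is the middle locus and the order is p – m – z.
p–m: (26 + 4)/500 = 0.0600; m–z: (79 + 4)/500 = 0.1660.
Expected DCO frequency = 0.0600 × 0.1660 ≈ 0.00996; observed = 4/500 ≈ 0.00800.
Coefficient of coincidence = 0.00800/0.00996 ≈ 0.803.

0.803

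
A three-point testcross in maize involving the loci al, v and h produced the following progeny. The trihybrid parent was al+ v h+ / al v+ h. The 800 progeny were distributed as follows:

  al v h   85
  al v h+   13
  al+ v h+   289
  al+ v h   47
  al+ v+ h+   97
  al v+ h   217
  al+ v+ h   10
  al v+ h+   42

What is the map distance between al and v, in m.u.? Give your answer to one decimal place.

25.6 m.u.

The two rarest classes, al v h+ and al+ v+ h, are the double crossovers. Comparing them with the parentals, only the al allele has switched, so al is the middle locus and the order is v – al – h.
Crossovers in the v–al interval produce the single-crossover classes al+ v+ h+ and al v h (97 + 85 = 182) plus the double crossovers (23).
RF(v–al) = (182 + 23) / 800 = 205/800 = 0.2562 → 25.6 m.u.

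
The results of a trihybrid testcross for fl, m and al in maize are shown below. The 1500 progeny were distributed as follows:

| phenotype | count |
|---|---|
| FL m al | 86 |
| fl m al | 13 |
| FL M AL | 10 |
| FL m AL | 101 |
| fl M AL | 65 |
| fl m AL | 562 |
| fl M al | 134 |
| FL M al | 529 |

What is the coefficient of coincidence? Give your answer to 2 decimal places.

0.77

The two most frequent reciprocal classes, FL M al and fl m AL, are the parental types, so the F1 was FL M al / fl m AL.
The two rarest classes, FL M AL and fl m al, are the double crossovers. Comparing them with the parentals, only the al allele has switched, so al is the middle locus and the order is fl – al – m.
fl–al: (235 + 23)/1500 = 0.1720; al–m: (151 + 23)/1500 = 0.1160.
Expected DCO frequency = 0.1720 × 0.1160 ≈ 0.01995; observed = 23/1500 ≈ 0.01533.
Coefficient of coincidence = 0.01533/0.01995 ≈ 0.77.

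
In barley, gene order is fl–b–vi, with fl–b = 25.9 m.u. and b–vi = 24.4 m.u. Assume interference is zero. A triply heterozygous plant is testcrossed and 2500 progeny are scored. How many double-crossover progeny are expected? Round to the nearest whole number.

158

Map distances give recombination frequencies of 0.259 and 0.244 for the two intervals.
With no interference, expected double-crossover frequency = 0.259 × 0.244 = 0.06320.
Expected number = 0.06320 × 2500 = 157.99 ≈ 158.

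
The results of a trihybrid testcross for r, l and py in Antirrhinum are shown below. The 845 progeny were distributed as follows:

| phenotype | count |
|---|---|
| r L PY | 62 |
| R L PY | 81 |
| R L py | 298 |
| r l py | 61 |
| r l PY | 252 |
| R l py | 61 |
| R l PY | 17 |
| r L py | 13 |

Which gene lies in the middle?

The two most frequent reciprocal classes, R L py and r l PY, are the parental types, so the F1 was R L py / r l PY.
The two rarest classes, r L py and R l PY, are the double crossovers. Comparing them with the parentals, only the r allele has switched, so r is the middle locus and the order is l – r – py.

r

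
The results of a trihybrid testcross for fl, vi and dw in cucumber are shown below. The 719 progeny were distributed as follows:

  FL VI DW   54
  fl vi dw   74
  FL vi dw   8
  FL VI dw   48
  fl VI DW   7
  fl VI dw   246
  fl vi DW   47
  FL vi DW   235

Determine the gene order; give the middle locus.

The two most frequent reciprocal classes, fl VI dw and FL vi DW, are the parental types, so the F1 was fl VI dw / FL vi DW.
The two rarest classes, fl VI DW and FL vi dw, are the double crossovers. Comparing them with the parentals, only the dw allele has switched, so dw is the middle locus and the order is vi – dw – fl.

dw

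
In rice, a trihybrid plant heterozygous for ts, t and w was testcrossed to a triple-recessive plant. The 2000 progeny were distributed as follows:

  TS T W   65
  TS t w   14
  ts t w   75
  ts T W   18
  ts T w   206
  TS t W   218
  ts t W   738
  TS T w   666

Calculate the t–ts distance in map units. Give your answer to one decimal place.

22.8 map units

The two most frequent reciprocal classes, ts t W and TS T w, are the parental types, so the F1 was ts t W / TS T w.
The two rarest classes, ts T W and TS t w, are the double crossovers. Comparing them with the parentals, only the t allele has switched, so t is the middle locus and the order is ts – t – w.
Crossovers in the ts–t interval produce the single-crossover classes TS t W and ts T w (218 + 206 = 424) plus the double crossovers (32).
RF(ts–t) = (424 + 32) / 2000 = 456/2000 = 0.2280 → 22.8 map units.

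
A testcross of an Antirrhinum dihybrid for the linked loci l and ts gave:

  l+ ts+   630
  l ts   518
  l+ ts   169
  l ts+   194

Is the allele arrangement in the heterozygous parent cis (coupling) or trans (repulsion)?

The two most frequent classes are l+ ts+ (630) and l ts (518); these are the parental (non-recombinant) types.
So the F1 carried l+ ts+ on one chromosome and l ts on the other — the recessive alleles are on the same chromosome (cis / coupling).

cis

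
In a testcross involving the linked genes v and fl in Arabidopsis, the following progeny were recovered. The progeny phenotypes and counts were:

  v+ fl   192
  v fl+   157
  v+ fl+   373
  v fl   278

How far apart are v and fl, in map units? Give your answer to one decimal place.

The two most frequent classes, v+ fl+ (373) and v fl (278), are the parental types, so the F1 was v+ fl+ / v fl.
The recombinant classes are v+ fl and v fl+: 192 + 157 = 349.
Recombination frequency = 349/1000 = 0.3490 ≈ 34.9%, i.e. 34.9 map units.

34.9 map units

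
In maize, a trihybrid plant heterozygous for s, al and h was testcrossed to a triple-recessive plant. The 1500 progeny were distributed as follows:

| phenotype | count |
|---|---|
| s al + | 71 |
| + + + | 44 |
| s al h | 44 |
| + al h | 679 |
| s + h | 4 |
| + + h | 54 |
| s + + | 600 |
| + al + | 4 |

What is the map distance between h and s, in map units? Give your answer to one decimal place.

The two most frequent reciprocal classes, s + + and + al h, are the parental types, so the F1 was s + + / + al h.
The two rarest classes, s + h and + al +, are the double crossovers. Comparing them with the parentals, only the h allele has switched, so h is the middle locus and the order is al – h – s.
Crossovers in the h–s interval produce the single-crossover classes + + + and s al h (44 + 44 = 88) plus the double crossovers (8).
RF(h–s) = (88 + 8) / 1500 = 96/1500 = 0.0640 → 6.4 map units.

6.4 map units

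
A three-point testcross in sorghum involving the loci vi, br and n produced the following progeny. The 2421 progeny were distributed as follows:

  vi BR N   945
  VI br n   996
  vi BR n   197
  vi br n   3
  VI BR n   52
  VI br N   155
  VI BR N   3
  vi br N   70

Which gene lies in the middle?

The two most frequent reciprocal classes, VI br n and vi BR N, are the parental types, so the F1 was VI br n / vi BR N.
The two rarest classes, vi br n and VI BR N, are the double crossovers. Comparing them with the parentals, only the vi allele has switched, so vi is the middle locus and the order is br – vi – n.

vi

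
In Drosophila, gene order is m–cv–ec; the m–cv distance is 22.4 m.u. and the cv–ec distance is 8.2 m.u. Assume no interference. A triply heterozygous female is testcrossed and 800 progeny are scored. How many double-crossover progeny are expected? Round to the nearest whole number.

15

Map distances give recombination frequencies of 0.224 and 0.082 for the two intervals.
With no interference, expected double-crossover frequency = 0.224 × 0.082 = 0.01837.
Expected number = 0.01837 × 800 = 14.69 ≈ 15.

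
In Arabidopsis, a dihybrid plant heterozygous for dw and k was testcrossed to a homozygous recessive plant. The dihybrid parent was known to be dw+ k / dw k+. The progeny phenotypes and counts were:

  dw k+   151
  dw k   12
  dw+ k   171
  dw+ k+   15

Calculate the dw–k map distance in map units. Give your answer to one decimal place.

The recombinant classes are dw+ k+ and dw k: 15 + 12 = 27.
Recombination frequency = 27/349 = 0.0774 ≈ 7.7%, i.e. 7.7 map units.

7.7 map units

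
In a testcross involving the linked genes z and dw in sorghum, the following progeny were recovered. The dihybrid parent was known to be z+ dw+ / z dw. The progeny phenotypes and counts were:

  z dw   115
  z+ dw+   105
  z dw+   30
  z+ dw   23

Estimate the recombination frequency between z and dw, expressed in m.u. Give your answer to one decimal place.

The recombinant classes are z+ dw and z dw+: 23 + 30 = 53.
Recombination frequency = 53/273 = 0.1941 ≈ 19.4%, i.e. 19.4 m.u.

19.4 m.u.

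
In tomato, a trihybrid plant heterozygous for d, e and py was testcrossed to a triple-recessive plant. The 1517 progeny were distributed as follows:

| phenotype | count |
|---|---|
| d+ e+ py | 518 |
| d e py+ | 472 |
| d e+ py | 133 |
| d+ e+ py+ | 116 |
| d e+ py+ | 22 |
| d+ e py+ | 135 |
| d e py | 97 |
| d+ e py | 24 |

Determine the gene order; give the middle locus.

e

The two most frequent reciprocal classes, d e py+ and d+ e+ py, are the parental types, so the F1 was d e py+ / d+ e+ py.
The two rarest classes, d e+ py+ and d+ e py, are the double crossovers. Comparing them with the parentals, only the e allele has switched, so e is the middle locus and the order is d – e – py.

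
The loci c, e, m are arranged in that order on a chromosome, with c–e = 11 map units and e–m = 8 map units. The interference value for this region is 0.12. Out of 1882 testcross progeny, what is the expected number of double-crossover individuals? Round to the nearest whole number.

15

Map distances give recombination frequencies of 0.110 and 0.080 for the two intervals.
With interference 0.12 (so coincidence = 0.88), expected double-crossover frequency = 0.110 × 0.080 × 0.88 = 0.00774.
Expected number = 0.00774 × 1882 = 14.57 ≈ 15.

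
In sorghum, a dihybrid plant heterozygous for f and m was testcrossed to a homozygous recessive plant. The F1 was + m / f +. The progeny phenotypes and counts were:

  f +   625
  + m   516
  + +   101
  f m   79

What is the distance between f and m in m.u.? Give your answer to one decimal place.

The recombinant classes are + + and f m: 101 + 79 = 180.
Recombination frequency = 180/1321 = 0.1363 ≈ 13.6%, i.e. 13.6 m.u.

13.6 m.u.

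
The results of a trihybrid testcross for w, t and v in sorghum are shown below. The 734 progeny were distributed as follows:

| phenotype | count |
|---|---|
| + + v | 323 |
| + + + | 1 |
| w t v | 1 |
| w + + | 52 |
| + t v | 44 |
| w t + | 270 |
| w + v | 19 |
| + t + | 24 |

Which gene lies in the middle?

v

The two most frequent reciprocal classes, + + v and w t +, are the parental types, so the F1 was + + v / w t +.
The two rarest classes, + + + and w t v, are the double crossovers. Comparing them with the parentals, only the v allele has switched, so v is the middle locus and the order is w – v – t.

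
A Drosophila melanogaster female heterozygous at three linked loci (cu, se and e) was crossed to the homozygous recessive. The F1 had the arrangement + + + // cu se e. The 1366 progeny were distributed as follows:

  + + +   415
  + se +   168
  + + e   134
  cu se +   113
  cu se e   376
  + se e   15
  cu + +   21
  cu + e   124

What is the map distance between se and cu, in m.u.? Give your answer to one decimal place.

The two rarest classes, cu + + and + se e, are the double crossovers. Comparing them with the parentals, only the cu allele has switched, so cu is the middle locus and the order is e – cu – se.
Crossovers in the cu–se interval produce the single-crossover classes + se + and cu + e (168 + 124 = 292) plus the double crossovers (36).
RF(cu–se) = (292 + 36) / 1366 = 328/1366 = 0.2401 → 24.0 m.u.

24.0 m.u.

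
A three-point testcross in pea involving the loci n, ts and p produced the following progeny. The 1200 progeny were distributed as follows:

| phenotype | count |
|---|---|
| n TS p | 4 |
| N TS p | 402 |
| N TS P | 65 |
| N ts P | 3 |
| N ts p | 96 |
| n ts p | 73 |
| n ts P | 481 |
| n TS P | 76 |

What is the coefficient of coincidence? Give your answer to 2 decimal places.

The two most frequent reciprocal classes, N TS p and n ts P, are the parental types, so the F1 was N TS p / n ts P.
The two rarest classes, n TS p and N ts P, are the double crossovers. Comparing them with the parentals, only the n allele has switched, so n is the middle locus and the order is p – n – ts.
p–n: (138 + 7)/1200 = 0.1208; n–ts: (172 + 7)/1200 = 0.1492.
Expected DCO frequency = 0.1208 × 0.1492 ≈ 0.01802; observed = 7/1200 ≈ 0.00583.
Coefficient of coincidence = 0.00583/0.01802 ≈ 0.32.

0.32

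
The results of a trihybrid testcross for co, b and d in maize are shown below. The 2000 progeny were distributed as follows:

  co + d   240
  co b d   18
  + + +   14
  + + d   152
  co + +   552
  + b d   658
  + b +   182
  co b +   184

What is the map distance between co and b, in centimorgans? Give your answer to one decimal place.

The two most frequent reciprocal classes, co + + and + b d, are the parental types, so the F1 was co + + / + b d.
The two rarest classes, + + + and co b d, are the double crossovers. Comparing them with the parentals, only the co allele has switched, so co is the middle locus and the order is b – co – d.
Crossovers in the b–co interval produce the single-crossover classes co b + and + + d (184 + 152 = 336) plus the double crossovers (32).
RF(b–co) = (336 + 32) / 2000 = 368/2000 = 0.1840 → 18.4 centimorgans.

18.4 centimorgans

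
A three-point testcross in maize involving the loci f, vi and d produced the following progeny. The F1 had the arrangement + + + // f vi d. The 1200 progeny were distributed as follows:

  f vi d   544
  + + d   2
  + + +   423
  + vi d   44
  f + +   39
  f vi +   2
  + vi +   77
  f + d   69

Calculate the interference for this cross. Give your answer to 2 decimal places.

0.63

The two rarest classes, + + d and f vi +, are the double crossovers. Comparing them with the parentals, only the d allele has switched, so d is the middle locus and the order is vi – d – f.
vi–d: (146 + 4)/1200 = 0.1250; d–f: (83 + 4)/1200 = 0.0725.
Expected DCO frequency = 0.1250 × 0.0725 ≈ 0.00906; observed = 4/1200 ≈ 0.00333.
Coefficient of coincidence = 0.00333/0.00906 ≈ 0.37; interference = 1 − 0.37 = 0.63.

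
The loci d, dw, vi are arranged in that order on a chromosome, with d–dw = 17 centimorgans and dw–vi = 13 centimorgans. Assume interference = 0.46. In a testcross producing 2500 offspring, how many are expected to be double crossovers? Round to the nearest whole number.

30

Map distances give recombination frequencies of 0.170 and 0.130 for the two intervals.
With interference 0.46 (so coincidence = 0.54), expected double-crossover frequency = 0.170 × 0.130 × 0.54 = 0.01193.
Expected number = 0.01193 × 2500 = 29.84 ≈ 30.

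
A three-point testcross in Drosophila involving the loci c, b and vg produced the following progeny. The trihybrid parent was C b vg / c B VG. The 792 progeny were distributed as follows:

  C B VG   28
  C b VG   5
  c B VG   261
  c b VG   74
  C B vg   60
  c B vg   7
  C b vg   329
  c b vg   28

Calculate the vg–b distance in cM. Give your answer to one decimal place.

18.4 cM

The two rarest classes, C b VG and c B vg, are the double crossovers. Comparing them with the parentals, only the vg allele has switched, so vg is the middle locus and the order is b – vg – c.
Crossovers in the b–vg interval produce the single-crossover classes C B vg and c b VG (60 + 74 = 134) plus the double crossovers (12).
RF(b–vg) = (134 + 12) / 792 = 146/792 = 0.1843 → 18.4 cM.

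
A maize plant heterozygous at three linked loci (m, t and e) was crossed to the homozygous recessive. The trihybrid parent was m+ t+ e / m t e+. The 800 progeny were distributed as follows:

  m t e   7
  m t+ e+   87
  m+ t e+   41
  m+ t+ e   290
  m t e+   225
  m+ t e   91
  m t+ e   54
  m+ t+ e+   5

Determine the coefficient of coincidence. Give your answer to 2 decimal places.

The two rarest classes, m+ t+ e+ and m t e, are the double crossovers. Comparing them with the parentals, only the e allele has switched, so e is the middle locus and the order is m – e – t.
m–e: (95 + 12)/800 = 0.1338; e–t: (178 + 12)/800 = 0.2375.
Expected DCO frequency = 0.1338 × 0.2375 ≈ 0.03178; observed = 12/800 ≈ 0.01500.
Coefficient of coincidence = 0.01500/0.03178 ≈ 0.47.

0.47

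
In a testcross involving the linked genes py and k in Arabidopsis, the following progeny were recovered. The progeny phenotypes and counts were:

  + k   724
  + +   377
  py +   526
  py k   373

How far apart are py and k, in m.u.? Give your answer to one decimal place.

37.5 m.u.

The two most frequent classes, + k (724) and py + (526), are the parental types, so the F1 was + k / py +.
The recombinant classes are + + and py k: 377 + 373 = 750.
Recombination frequency = 750/2000 = 0.3750 ≈ 37.5%, i.e. 37.5 m.u.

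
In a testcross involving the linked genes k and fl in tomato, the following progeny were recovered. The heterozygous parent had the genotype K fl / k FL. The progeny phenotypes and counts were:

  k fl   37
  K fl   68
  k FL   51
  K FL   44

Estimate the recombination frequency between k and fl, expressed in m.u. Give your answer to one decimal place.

40.5 m.u.

The recombinant classes are K FL and k fl: 44 + 37 = 81.
Recombination frequency = 81/200 = 0.4050 ≈ 40.5%, i.e. 40.5 m.u.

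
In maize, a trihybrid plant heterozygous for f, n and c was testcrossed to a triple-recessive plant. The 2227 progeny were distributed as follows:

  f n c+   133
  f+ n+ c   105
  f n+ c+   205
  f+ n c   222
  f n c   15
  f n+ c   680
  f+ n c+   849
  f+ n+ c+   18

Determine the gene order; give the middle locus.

The two most frequent reciprocal classes, f n+ c and f+ n c+, are the parental types, so the F1 was f n+ c / f+ n c+.
The two rarest classes, f n c and f+ n+ c+, are the double crossovers. Comparing them with the parentals, only the n allele has switched, so n is the middle locus and the order is c – n – f.

n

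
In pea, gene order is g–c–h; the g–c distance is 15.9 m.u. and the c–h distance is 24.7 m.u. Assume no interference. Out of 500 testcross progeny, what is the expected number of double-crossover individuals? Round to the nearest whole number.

Map distances give recombination frequencies of 0.159 and 0.247 for the two intervals.
With no interference, expected double-crossover frequency = 0.159 × 0.247 = 0.03927.
Expected number = 0.03927 × 500 = 19.64 ≈ 20.

20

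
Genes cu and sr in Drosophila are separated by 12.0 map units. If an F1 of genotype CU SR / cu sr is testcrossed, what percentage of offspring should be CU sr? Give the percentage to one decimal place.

6.0%

A map distance of 12.0 map units corresponds to a recombination frequency of 0.120.
The F1 is CU SR / cu sr, so CU sr is a recombinant gamete class with expected frequency r/2 = 0.120/2 = 0.0600.
That is 0.0600 = 6.0% of the progeny.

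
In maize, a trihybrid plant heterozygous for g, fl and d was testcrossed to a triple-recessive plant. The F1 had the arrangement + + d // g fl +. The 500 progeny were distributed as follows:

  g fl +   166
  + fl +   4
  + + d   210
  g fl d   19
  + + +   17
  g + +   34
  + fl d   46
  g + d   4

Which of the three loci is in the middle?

g

The two rarest classes, g + d and + fl +, are the double crossovers. Comparing them with the parentals, only the g allele has switched, so g is the middle locus and the order is d – g – fl.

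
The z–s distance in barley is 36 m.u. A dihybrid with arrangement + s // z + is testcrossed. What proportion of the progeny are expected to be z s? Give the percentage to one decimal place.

A map distance of 36 m.u. corresponds to a recombination frequency of 0.360.
The F1 is + s / z +, so z s is a recombinant gamete class with expected frequency r/2 = 0.360/2 = 0.1800.
That is 0.1800 = 18.0% of the progeny.

18.0%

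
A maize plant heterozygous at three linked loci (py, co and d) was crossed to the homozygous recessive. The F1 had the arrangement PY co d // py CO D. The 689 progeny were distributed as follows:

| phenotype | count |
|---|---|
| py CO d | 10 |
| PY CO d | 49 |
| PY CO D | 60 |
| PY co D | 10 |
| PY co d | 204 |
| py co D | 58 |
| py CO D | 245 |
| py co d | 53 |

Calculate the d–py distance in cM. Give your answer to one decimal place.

19.3 cM

The two rarest classes, PY co D and py CO d, are the double crossovers. Comparing them with the parentals, only the d allele has switched, so d is the middle locus and the order is py – d – co.
Crossovers in the py–d interval produce the single-crossover classes py co d and PY CO D (53 + 60 = 113) plus the double crossovers (20).
RF(py–d) = (113 + 20) / 689 = 133/689 = 0.1930 → 19.3 cM.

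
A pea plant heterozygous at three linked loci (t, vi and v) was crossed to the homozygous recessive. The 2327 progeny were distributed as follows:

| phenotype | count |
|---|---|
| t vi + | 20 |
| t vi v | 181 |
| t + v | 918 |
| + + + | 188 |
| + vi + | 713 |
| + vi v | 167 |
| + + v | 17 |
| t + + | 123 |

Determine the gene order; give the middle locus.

t

The two most frequent reciprocal classes, + vi + and t + v, are the parental types, so the F1 was + vi + / t + v.
The two rarest classes, t vi + and + + v, are the double crossovers. Comparing them with the parentals, only the t allele has switched, so t is the middle locus and the order is v – t – vi.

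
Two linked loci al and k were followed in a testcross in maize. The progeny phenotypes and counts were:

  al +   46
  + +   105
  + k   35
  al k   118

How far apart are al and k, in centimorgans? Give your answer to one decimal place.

The two most frequent classes, + + (105) and al k (118), are the parental types, so the F1 was + + / al k.
The recombinant classes are + k and al +: 35 + 46 = 81.
Recombination frequency = 81/304 = 0.2664 ≈ 26.6%, i.e. 26.6 centimorgans.

26.6 centimorgans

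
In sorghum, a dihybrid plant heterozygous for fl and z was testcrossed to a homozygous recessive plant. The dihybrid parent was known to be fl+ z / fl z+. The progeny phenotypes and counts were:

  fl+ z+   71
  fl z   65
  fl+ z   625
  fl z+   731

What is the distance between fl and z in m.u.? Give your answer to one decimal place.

9.1 m.u.

The recombinant classes are fl+ z+ and fl z: 71 + 65 = 136.
Recombination frequency = 136/1492 = 0.0912 ≈ 9.1%, i.e. 9.1 m.u.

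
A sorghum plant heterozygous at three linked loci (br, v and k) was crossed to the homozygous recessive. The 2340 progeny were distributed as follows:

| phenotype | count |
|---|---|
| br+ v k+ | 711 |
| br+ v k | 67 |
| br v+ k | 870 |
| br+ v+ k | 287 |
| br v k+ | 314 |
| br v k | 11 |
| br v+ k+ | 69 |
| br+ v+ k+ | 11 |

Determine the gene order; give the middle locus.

v

The two most frequent reciprocal classes, br+ v k+ and br v+ k, are the parental types, so the F1 was br+ v k+ / br v+ k.
The two rarest classes, br+ v+ k+ and br v k, are the double crossovers. Comparing them with the parentals, only the v allele has switched, so v is the middle locus and the order is k – v – br.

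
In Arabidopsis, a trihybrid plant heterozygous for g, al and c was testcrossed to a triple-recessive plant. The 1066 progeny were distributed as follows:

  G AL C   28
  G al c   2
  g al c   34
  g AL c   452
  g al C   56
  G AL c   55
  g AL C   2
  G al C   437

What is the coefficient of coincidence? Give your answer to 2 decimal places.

The two most frequent reciprocal classes, G al C and g AL c, are the parental types, so the F1 was G al C / g AL c.
The two rarest classes, G al c and g AL C, are the double crossovers. Comparing them with the parentals, only the c allele has switched, so c is the middle locus and the order is al – c – g.
al–c: (62 + 4)/1066 = 0.0619; c–g: (111 + 4)/1066 = 0.1079.
Expected DCO frequency = 0.0619 × 0.1079 ≈ 0.00668; observed = 4/1066 ≈ 0.00375.
Coefficient of coincidence = 0.00375/0.00668 ≈ 0.56.

0.56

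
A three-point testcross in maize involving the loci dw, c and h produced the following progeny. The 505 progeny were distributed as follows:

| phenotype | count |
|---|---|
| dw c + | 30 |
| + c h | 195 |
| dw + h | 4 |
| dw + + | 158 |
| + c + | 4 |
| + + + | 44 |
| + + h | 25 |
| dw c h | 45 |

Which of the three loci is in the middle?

h

The two most frequent reciprocal classes, dw + + and + c h, are the parental types, so the F1 was dw + + / + c h.
The two rarest classes, dw + h and + c +, are the double crossovers. Comparing them with the parentals, only the h allele has switched, so h is the middle locus and the order is dw – h – c.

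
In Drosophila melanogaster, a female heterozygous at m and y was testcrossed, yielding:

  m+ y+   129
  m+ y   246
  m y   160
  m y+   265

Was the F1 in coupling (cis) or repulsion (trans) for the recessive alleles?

trans

The two most frequent classes are m+ y (246) and m y+ (265); these are the parental (non-recombinant) types.
So the F1 carried m+ y on one chromosome and m y+ on the other — the recessive alleles are on opposite chromosomes (trans / repulsion).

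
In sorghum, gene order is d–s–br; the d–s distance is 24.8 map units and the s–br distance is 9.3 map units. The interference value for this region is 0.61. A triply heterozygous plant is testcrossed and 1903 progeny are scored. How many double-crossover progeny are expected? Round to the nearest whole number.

17

Map distances give recombination frequencies of 0.248 and 0.093 for the two intervals.
With interference 0.61 (so coincidence = 0.39), expected double-crossover frequency = 0.248 × 0.093 × 0.39 = 0.00899.
Expected number = 0.00899 × 1903 = 17.12 ≈ 17.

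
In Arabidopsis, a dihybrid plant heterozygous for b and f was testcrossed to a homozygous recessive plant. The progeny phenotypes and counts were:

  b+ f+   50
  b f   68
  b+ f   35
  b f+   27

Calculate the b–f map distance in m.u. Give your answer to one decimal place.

34.4 m.u.

The two most frequent classes, b+ f+ (50) and b f (68), are the parental types, so the F1 was b+ f+ / b f.
The recombinant classes are b+ f and b f+: 35 + 27 = 62.
Recombination frequency = 62/180 = 0.3444 ≈ 34.4%, i.e. 34.4 m.u.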